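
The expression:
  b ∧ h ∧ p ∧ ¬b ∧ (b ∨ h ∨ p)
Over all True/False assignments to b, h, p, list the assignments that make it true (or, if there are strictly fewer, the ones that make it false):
is never true.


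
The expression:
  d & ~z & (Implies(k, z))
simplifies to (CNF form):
d & ~k & ~z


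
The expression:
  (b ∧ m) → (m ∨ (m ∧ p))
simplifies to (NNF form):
True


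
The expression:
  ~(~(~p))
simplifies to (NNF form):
~p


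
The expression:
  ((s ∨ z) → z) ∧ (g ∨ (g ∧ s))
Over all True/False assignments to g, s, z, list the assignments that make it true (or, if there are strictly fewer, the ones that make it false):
is true only for:
  g=True, s=False, z=False;
  g=True, s=False, z=True;
  g=True, s=True, z=True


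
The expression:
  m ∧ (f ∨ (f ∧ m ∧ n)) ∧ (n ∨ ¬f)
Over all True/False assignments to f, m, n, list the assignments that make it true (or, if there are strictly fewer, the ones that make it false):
is true only for:
  f=True, m=True, n=True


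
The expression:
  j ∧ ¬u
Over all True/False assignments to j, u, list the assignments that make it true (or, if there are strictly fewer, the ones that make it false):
is true only for:
  j=True, u=False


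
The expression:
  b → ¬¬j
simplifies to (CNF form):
j ∨ ¬b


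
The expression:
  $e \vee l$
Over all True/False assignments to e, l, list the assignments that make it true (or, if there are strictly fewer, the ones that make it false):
is false only for:
  e=False, l=False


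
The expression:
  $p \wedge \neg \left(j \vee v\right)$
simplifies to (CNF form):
$p \wedge \neg j \wedge \neg v$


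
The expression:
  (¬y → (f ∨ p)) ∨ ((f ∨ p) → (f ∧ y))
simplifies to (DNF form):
True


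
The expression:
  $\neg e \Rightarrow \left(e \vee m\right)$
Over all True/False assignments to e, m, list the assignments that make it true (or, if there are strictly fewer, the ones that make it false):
is false only for:
  e=False, m=False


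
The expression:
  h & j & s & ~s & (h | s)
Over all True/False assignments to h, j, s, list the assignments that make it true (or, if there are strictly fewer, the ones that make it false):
is never true.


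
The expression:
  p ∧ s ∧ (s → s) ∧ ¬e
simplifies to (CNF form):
p ∧ s ∧ ¬e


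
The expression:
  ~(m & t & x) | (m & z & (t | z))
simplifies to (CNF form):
z | ~m | ~t | ~x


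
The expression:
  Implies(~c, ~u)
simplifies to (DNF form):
c | ~u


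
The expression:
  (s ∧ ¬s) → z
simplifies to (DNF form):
True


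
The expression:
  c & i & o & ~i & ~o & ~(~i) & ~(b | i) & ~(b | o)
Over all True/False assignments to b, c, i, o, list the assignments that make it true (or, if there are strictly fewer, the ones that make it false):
is never true.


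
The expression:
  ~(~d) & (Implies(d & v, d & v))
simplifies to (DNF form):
d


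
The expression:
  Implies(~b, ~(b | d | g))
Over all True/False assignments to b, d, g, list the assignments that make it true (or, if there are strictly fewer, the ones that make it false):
is false only for:
  b=False, d=False, g=True;
  b=False, d=True, g=False;
  b=False, d=True, g=True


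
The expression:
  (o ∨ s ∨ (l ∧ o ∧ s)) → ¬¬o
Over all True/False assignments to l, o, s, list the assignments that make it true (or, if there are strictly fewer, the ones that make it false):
is false only for:
  l=False, o=False, s=True;
  l=True, o=False, s=True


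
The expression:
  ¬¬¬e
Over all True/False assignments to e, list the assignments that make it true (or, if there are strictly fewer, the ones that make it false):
is true only for:
  e=False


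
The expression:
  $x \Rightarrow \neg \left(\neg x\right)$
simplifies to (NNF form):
$\text{True}$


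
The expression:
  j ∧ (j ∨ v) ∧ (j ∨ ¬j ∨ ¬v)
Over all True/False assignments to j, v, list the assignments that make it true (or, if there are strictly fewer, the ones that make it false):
is true only for:
  j=True, v=False;
  j=True, v=True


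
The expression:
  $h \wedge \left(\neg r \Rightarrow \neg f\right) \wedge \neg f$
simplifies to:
$h \wedge \neg f$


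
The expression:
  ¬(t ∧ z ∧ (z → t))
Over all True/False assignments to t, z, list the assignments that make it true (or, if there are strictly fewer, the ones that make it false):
is false only for:
  t=True, z=True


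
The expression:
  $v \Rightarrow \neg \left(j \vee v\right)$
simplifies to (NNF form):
$\neg v$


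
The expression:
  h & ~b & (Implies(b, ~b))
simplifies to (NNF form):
h & ~b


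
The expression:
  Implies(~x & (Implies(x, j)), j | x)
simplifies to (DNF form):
j | x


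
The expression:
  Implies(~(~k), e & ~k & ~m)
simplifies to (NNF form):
~k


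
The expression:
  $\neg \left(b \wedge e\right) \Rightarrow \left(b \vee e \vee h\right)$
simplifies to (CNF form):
$b \vee e \vee h$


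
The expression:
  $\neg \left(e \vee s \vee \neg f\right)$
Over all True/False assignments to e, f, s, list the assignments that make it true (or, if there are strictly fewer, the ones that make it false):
is true only for:
  e=False, f=True, s=False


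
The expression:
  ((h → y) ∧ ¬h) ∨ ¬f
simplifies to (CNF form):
¬f ∨ ¬h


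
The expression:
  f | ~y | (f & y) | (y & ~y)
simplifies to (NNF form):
f | ~y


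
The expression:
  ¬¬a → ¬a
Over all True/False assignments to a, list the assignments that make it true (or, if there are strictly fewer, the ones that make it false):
is true only for:
  a=False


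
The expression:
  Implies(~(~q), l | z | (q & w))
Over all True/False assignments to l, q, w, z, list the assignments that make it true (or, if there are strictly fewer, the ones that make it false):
is false only for:
  l=False, q=True, w=False, z=False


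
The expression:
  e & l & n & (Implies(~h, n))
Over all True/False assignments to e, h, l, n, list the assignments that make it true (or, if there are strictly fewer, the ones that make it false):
is true only for:
  e=True, h=False, l=True, n=True;
  e=True, h=True, l=True, n=True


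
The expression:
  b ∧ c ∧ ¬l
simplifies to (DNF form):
b ∧ c ∧ ¬l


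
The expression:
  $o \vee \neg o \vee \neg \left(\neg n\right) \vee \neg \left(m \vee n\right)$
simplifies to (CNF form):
$\text{True}$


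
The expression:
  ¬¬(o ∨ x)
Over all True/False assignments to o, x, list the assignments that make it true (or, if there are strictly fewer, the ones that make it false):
is false only for:
  o=False, x=False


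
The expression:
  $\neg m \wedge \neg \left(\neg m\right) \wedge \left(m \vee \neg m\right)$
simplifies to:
$\text{False}$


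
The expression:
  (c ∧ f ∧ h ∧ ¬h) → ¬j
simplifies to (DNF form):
True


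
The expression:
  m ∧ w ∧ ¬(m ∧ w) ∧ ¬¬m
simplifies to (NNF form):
False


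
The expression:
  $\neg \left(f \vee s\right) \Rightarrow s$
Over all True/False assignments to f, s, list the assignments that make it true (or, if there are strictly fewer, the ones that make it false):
is false only for:
  f=False, s=False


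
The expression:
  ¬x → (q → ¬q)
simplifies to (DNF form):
x ∨ ¬q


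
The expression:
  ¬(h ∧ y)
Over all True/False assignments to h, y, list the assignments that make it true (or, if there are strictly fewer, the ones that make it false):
is false only for:
  h=True, y=True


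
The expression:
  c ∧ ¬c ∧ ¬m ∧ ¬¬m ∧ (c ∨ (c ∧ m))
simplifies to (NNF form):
False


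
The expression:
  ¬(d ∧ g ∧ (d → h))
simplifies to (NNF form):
¬d ∨ ¬g ∨ ¬h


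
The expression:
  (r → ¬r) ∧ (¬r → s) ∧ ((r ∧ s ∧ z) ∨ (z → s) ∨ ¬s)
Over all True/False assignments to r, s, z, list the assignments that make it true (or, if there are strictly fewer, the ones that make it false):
is true only for:
  r=False, s=True, z=False;
  r=False, s=True, z=True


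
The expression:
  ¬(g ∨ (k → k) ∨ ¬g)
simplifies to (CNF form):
False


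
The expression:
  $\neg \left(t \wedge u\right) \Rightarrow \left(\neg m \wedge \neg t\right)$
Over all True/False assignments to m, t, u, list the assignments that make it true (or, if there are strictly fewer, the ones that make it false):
is true only for:
  m=False, t=False, u=False;
  m=False, t=False, u=True;
  m=False, t=True, u=True;
  m=True, t=True, u=True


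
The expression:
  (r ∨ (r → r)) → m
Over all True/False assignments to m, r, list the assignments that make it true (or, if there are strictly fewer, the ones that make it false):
is true only for:
  m=True, r=False;
  m=True, r=True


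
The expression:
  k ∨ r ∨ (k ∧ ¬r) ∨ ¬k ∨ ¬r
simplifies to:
True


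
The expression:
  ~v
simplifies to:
~v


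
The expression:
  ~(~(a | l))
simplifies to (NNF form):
a | l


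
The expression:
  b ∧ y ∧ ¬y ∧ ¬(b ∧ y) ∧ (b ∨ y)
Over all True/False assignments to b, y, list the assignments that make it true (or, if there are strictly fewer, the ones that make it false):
is never true.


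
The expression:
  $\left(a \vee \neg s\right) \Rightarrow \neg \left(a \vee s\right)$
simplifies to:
$\neg a$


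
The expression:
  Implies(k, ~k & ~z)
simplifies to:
~k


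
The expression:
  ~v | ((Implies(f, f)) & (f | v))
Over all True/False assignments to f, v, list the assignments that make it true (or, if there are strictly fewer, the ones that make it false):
is always true.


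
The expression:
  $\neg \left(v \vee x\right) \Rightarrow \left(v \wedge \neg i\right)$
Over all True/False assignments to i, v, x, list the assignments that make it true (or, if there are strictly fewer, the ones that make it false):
is false only for:
  i=False, v=False, x=False;
  i=True, v=False, x=False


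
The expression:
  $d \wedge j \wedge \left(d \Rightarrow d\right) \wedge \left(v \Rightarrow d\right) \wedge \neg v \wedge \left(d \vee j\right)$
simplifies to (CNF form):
$d \wedge j \wedge \neg v$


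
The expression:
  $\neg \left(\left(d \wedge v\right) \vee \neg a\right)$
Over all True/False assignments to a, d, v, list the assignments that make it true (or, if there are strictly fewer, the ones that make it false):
is true only for:
  a=True, d=False, v=False;
  a=True, d=False, v=True;
  a=True, d=True, v=False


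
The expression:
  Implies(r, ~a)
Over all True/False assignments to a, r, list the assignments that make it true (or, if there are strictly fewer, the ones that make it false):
is false only for:
  a=True, r=True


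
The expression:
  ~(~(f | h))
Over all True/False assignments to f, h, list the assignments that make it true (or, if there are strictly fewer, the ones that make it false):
is false only for:
  f=False, h=False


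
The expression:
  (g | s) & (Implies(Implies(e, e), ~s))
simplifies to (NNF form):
g & ~s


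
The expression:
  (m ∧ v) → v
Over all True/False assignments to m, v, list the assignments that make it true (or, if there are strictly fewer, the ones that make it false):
is always true.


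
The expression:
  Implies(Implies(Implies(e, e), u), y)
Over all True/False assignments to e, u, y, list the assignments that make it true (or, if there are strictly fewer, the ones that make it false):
is false only for:
  e=False, u=True, y=False;
  e=True, u=True, y=False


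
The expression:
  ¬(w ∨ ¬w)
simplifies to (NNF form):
False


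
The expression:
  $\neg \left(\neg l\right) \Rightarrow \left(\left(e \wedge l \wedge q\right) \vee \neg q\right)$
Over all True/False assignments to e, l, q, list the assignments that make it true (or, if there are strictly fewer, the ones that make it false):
is false only for:
  e=False, l=True, q=True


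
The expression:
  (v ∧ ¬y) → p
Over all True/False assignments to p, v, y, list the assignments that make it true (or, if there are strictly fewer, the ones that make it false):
is false only for:
  p=False, v=True, y=False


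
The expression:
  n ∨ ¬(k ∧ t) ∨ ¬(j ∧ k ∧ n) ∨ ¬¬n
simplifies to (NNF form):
True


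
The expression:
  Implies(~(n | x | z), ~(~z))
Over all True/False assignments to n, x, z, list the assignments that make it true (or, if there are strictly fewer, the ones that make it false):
is false only for:
  n=False, x=False, z=False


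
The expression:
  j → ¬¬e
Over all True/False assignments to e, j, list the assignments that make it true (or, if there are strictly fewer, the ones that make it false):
is false only for:
  e=False, j=True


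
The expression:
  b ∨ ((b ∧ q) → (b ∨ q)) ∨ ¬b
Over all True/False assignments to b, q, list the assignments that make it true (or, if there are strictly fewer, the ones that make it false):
is always true.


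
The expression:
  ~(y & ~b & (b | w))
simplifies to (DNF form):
b | ~w | ~y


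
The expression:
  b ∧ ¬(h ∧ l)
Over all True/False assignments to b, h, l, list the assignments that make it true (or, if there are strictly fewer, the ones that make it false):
is true only for:
  b=True, h=False, l=False;
  b=True, h=False, l=True;
  b=True, h=True, l=False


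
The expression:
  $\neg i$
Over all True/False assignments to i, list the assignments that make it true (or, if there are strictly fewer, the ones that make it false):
is true only for:
  i=False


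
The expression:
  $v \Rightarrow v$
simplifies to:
$\text{True}$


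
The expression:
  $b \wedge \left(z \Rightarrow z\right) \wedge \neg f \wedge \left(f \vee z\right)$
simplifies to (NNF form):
$b \wedge z \wedge \neg f$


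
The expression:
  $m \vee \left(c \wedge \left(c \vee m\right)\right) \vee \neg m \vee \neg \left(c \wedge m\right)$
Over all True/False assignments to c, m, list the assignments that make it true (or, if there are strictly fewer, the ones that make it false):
is always true.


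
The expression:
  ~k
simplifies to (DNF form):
~k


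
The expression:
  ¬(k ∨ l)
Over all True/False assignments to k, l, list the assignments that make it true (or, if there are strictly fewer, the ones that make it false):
is true only for:
  k=False, l=False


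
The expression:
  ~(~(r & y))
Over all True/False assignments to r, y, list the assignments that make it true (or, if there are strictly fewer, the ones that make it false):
is true only for:
  r=True, y=True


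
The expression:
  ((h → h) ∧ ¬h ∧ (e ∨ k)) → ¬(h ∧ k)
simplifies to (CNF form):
True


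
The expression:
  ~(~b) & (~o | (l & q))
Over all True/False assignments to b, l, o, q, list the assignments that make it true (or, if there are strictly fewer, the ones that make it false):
is true only for:
  b=True, l=False, o=False, q=False;
  b=True, l=False, o=False, q=True;
  b=True, l=True, o=False, q=False;
  b=True, l=True, o=False, q=True;
  b=True, l=True, o=True, q=True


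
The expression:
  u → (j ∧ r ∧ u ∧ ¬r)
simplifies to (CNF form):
¬u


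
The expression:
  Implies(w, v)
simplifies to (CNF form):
v | ~w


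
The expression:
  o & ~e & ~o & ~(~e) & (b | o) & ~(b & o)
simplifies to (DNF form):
False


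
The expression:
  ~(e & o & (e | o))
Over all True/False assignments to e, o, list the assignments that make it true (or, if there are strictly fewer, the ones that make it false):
is false only for:
  e=True, o=True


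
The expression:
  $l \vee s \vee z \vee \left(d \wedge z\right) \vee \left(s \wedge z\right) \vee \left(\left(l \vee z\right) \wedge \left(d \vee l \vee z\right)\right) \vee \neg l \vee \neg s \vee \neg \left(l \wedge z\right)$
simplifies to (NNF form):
$\text{True}$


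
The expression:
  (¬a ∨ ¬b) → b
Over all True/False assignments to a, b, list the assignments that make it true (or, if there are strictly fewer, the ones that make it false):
is true only for:
  a=False, b=True;
  a=True, b=True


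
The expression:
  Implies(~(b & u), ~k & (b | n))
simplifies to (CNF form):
(b | n) & (b | ~k) & (u | ~k)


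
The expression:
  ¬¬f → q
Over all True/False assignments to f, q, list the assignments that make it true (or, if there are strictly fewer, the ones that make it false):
is false only for:
  f=True, q=False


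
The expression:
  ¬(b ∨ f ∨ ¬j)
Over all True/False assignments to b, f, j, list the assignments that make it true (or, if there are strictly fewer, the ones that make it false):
is true only for:
  b=False, f=False, j=True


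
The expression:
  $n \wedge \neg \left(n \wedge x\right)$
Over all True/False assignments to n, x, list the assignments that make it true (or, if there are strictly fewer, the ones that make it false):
is true only for:
  n=True, x=False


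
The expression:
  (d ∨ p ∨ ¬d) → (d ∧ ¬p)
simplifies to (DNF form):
d ∧ ¬p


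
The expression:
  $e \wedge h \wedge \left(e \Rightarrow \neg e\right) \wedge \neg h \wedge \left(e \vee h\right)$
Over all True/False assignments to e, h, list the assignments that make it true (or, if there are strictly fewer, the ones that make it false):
is never true.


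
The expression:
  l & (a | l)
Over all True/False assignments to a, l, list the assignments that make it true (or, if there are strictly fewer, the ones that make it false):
is true only for:
  a=False, l=True;
  a=True, l=True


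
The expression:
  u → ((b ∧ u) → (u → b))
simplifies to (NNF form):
True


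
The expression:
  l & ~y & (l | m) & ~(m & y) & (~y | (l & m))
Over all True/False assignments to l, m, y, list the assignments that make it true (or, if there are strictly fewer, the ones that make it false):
is true only for:
  l=True, m=False, y=False;
  l=True, m=True, y=False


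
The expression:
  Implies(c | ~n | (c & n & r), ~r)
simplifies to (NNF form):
~r | (n & ~c)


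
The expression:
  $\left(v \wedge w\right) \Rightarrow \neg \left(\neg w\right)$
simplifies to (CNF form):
$\text{True}$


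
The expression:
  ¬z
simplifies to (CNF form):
¬z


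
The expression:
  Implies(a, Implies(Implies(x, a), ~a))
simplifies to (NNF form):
~a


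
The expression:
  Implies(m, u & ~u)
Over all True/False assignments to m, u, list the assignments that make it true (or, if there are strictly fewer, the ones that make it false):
is true only for:
  m=False, u=False;
  m=False, u=True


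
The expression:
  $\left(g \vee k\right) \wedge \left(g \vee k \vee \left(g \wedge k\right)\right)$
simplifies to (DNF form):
$g \vee k$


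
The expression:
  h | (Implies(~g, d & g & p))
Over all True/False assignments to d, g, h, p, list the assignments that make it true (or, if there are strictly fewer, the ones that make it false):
is false only for:
  d=False, g=False, h=False, p=False;
  d=False, g=False, h=False, p=True;
  d=True, g=False, h=False, p=False;
  d=True, g=False, h=False, p=True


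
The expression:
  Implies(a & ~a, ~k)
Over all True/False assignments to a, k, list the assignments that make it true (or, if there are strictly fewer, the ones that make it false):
is always true.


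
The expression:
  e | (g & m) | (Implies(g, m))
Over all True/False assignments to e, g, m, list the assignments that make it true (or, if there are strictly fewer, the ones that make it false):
is false only for:
  e=False, g=True, m=False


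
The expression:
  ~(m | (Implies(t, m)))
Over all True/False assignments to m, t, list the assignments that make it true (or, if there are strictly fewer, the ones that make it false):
is true only for:
  m=False, t=True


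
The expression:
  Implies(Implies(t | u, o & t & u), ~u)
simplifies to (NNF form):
~o | ~t | ~u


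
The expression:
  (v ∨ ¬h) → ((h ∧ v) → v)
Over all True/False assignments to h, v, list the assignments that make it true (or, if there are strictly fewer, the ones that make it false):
is always true.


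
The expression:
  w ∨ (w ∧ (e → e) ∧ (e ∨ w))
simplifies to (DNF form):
w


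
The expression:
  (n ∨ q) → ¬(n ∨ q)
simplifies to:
¬n ∧ ¬q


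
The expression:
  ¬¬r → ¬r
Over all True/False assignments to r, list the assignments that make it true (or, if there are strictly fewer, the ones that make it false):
is true only for:
  r=False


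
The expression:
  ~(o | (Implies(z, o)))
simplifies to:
z & ~o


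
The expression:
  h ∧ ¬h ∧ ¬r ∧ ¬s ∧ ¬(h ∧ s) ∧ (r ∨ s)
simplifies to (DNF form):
False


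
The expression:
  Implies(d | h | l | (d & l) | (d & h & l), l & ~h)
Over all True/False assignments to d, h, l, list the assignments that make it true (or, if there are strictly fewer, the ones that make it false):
is true only for:
  d=False, h=False, l=False;
  d=False, h=False, l=True;
  d=True, h=False, l=True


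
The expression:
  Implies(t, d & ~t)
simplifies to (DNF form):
~t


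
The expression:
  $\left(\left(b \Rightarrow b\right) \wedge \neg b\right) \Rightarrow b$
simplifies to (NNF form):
$b$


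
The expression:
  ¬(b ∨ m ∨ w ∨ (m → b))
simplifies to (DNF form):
False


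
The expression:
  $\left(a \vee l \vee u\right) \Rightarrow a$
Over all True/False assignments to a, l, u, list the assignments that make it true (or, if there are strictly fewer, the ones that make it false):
is false only for:
  a=False, l=False, u=True;
  a=False, l=True, u=False;
  a=False, l=True, u=True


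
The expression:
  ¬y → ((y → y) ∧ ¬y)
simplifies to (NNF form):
True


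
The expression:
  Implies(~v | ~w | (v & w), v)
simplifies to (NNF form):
v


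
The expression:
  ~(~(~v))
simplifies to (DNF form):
~v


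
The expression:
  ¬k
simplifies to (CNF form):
¬k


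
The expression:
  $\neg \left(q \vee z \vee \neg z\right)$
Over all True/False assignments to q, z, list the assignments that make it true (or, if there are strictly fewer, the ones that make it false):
is never true.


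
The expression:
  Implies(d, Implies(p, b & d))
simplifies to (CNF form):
b | ~d | ~p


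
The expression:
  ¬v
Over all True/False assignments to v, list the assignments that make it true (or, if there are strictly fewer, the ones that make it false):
is true only for:
  v=False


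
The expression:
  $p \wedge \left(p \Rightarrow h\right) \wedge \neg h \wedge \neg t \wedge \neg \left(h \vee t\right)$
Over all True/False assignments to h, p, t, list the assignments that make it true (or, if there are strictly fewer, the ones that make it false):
is never true.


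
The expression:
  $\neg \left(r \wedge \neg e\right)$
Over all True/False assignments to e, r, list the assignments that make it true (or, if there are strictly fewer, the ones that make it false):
is false only for:
  e=False, r=True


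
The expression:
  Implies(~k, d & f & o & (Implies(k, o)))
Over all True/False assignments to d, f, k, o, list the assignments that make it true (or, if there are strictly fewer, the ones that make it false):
is false only for:
  d=False, f=False, k=False, o=False;
  d=False, f=False, k=False, o=True;
  d=False, f=True, k=False, o=False;
  d=False, f=True, k=False, o=True;
  d=True, f=False, k=False, o=False;
  d=True, f=False, k=False, o=True;
  d=True, f=True, k=False, o=False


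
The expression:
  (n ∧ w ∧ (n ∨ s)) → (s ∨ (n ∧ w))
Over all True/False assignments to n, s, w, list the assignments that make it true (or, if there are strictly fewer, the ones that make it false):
is always true.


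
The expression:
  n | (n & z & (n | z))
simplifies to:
n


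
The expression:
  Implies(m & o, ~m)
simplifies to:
~m | ~o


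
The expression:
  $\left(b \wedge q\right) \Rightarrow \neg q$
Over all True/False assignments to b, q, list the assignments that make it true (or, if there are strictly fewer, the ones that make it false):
is false only for:
  b=True, q=True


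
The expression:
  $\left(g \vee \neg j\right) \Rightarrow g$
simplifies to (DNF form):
$g \vee j$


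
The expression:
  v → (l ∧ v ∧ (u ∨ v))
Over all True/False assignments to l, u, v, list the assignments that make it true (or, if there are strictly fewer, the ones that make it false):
is false only for:
  l=False, u=False, v=True;
  l=False, u=True, v=True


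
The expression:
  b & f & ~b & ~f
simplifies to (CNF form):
False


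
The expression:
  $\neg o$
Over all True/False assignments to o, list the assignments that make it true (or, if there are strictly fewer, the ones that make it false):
is true only for:
  o=False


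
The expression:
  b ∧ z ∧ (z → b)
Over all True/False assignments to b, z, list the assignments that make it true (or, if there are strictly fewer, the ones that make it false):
is true only for:
  b=True, z=True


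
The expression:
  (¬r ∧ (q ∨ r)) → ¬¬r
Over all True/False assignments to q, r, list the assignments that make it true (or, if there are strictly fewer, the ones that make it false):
is false only for:
  q=True, r=False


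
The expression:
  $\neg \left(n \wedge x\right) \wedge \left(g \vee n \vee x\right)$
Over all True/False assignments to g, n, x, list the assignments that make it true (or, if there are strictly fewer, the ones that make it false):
is false only for:
  g=False, n=False, x=False;
  g=False, n=True, x=True;
  g=True, n=True, x=True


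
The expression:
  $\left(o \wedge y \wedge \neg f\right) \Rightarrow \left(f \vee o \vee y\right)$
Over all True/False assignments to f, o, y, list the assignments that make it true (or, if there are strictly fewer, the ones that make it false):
is always true.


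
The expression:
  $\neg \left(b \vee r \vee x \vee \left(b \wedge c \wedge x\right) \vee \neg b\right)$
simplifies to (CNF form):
$\text{False}$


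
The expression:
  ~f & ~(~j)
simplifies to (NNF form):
j & ~f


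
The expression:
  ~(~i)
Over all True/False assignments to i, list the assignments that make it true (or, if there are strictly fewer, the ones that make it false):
is true only for:
  i=True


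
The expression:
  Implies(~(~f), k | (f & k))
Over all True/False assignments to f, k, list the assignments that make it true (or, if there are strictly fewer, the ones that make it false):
is false only for:
  f=True, k=False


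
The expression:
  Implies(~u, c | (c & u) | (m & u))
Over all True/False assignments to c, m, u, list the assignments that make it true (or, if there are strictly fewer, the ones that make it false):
is false only for:
  c=False, m=False, u=False;
  c=False, m=True, u=False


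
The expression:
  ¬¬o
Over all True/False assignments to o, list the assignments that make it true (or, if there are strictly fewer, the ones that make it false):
is true only for:
  o=True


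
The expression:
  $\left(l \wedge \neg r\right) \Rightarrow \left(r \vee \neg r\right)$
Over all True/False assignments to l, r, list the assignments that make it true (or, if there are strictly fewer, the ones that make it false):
is always true.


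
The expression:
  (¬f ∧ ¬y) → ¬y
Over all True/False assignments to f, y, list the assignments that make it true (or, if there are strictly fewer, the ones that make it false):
is always true.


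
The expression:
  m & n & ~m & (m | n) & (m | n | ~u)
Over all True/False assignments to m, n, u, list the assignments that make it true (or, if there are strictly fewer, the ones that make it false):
is never true.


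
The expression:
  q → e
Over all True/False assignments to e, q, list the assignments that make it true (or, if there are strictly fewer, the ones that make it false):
is false only for:
  e=False, q=True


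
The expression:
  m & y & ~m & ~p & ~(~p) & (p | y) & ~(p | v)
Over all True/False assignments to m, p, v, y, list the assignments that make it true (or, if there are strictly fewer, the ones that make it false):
is never true.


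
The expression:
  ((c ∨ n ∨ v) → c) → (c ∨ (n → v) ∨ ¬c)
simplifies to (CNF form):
True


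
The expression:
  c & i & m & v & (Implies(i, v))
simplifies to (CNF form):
c & i & m & v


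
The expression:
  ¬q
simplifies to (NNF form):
¬q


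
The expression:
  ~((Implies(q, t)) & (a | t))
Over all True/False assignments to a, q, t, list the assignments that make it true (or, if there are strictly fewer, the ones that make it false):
is true only for:
  a=False, q=False, t=False;
  a=False, q=True, t=False;
  a=True, q=True, t=False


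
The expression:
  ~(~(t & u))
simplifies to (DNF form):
t & u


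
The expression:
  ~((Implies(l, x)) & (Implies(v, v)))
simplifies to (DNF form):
l & ~x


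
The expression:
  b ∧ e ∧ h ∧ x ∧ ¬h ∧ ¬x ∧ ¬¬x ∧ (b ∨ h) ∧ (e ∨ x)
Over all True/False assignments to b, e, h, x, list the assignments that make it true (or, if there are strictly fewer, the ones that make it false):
is never true.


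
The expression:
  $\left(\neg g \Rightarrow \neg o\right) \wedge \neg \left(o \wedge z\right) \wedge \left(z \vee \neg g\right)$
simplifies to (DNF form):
$\left(z \wedge \neg o\right) \vee \left(\neg g \wedge \neg o\right)$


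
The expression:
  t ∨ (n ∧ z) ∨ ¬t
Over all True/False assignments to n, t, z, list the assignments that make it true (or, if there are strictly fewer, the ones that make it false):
is always true.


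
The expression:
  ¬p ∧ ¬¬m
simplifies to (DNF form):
m ∧ ¬p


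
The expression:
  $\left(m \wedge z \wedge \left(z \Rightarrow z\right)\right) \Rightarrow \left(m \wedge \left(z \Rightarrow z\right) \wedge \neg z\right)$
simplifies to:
$\neg m \vee \neg z$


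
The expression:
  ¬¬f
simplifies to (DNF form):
f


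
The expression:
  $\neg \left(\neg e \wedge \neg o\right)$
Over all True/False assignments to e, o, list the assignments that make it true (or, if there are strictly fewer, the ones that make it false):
is false only for:
  e=False, o=False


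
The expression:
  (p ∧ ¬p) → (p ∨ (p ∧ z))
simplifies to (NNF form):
True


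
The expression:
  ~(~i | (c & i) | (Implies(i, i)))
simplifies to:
False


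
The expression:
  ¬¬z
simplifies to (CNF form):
z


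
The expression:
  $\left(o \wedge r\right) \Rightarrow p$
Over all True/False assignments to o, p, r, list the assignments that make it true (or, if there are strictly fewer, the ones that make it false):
is false only for:
  o=True, p=False, r=True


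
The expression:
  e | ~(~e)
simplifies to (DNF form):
e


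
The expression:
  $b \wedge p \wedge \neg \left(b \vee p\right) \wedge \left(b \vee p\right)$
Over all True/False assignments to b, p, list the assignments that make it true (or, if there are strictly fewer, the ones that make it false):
is never true.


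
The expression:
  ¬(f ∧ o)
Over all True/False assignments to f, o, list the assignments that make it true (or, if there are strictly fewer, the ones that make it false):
is false only for:
  f=True, o=True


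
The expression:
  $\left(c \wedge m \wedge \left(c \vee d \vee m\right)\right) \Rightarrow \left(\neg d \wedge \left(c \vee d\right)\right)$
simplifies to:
$\neg c \vee \neg d \vee \neg m$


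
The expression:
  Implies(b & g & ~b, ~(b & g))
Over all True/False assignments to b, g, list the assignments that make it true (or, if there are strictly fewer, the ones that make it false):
is always true.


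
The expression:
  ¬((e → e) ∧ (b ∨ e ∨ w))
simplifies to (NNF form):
¬b ∧ ¬e ∧ ¬w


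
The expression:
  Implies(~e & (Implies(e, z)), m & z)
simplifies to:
e | (m & z)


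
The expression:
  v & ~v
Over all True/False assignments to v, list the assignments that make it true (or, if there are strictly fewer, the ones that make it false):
is never true.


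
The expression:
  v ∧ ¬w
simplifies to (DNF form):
v ∧ ¬w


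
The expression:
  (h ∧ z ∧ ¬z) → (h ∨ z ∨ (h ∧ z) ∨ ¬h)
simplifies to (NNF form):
True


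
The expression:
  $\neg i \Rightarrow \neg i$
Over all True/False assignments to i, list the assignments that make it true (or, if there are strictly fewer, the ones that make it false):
is always true.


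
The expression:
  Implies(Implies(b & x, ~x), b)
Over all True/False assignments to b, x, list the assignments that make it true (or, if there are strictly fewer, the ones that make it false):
is true only for:
  b=True, x=False;
  b=True, x=True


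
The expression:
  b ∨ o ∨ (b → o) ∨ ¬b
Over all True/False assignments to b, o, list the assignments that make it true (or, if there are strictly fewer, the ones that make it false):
is always true.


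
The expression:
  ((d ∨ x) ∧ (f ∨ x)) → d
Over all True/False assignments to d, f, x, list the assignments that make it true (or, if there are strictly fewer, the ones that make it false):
is false only for:
  d=False, f=False, x=True;
  d=False, f=True, x=True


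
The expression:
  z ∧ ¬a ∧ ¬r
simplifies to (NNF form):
z ∧ ¬a ∧ ¬r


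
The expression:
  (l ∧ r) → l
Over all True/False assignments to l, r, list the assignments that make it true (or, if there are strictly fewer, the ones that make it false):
is always true.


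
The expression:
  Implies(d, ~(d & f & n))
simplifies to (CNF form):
~d | ~f | ~n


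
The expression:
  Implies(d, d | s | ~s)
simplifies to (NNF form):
True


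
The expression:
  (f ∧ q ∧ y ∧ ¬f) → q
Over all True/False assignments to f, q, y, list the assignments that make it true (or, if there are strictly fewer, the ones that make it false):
is always true.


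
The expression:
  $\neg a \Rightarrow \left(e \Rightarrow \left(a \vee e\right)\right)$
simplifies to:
$\text{True}$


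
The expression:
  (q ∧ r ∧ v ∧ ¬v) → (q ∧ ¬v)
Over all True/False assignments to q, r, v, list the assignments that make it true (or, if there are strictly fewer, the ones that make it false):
is always true.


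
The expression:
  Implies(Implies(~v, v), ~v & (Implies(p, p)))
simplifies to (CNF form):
~v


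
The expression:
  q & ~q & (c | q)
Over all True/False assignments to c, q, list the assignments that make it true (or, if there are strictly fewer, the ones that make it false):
is never true.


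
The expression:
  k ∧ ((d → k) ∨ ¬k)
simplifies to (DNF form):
k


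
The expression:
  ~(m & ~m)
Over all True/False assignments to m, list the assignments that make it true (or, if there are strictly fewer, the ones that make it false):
is always true.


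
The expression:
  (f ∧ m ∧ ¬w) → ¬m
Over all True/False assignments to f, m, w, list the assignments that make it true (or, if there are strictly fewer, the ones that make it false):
is false only for:
  f=True, m=True, w=False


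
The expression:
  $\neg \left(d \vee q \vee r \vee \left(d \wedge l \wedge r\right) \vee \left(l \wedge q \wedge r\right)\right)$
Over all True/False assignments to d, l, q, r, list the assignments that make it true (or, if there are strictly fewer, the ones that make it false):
is true only for:
  d=False, l=False, q=False, r=False;
  d=False, l=True, q=False, r=False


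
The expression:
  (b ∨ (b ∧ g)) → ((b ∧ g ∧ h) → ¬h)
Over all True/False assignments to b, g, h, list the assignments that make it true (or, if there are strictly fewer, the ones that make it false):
is false only for:
  b=True, g=True, h=True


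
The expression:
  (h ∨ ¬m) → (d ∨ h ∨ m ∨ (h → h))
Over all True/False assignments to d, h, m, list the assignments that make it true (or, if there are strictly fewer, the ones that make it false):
is always true.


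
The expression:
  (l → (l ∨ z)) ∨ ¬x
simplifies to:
True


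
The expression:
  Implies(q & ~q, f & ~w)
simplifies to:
True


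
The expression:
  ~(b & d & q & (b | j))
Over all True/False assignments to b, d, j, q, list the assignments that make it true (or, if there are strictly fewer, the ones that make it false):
is false only for:
  b=True, d=True, j=False, q=True;
  b=True, d=True, j=True, q=True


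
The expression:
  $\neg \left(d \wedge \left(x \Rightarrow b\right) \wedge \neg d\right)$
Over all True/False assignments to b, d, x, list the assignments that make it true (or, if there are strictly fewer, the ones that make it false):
is always true.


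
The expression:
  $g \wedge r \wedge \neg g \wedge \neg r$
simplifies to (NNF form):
$\text{False}$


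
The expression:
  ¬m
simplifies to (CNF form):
¬m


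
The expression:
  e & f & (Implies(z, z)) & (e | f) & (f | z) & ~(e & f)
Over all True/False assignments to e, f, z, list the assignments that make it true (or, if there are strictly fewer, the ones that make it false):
is never true.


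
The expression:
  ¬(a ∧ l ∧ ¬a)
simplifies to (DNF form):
True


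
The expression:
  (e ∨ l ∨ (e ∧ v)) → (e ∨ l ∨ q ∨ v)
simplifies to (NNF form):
True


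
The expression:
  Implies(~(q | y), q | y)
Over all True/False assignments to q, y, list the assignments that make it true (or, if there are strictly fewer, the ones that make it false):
is false only for:
  q=False, y=False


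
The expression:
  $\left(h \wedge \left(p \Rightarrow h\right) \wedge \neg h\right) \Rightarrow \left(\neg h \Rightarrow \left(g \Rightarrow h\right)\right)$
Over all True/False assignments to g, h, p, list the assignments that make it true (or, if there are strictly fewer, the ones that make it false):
is always true.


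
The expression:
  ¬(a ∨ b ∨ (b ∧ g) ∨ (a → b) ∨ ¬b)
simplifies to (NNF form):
False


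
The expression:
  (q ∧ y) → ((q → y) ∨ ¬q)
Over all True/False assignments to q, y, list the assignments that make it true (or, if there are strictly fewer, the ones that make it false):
is always true.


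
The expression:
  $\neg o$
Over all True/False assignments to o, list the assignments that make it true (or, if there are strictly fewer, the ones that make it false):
is true only for:
  o=False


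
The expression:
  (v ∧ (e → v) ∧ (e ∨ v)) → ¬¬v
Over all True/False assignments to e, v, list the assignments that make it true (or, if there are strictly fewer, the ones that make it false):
is always true.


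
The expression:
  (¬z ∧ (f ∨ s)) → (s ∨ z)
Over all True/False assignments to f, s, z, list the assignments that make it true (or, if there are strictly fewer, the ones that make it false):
is false only for:
  f=True, s=False, z=False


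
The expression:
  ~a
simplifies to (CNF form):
~a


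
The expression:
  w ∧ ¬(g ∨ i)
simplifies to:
w ∧ ¬g ∧ ¬i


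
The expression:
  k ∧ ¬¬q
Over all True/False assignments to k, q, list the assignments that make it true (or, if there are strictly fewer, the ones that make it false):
is true only for:
  k=True, q=True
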